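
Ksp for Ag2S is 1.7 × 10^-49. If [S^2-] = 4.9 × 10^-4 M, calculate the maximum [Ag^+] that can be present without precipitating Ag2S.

[Ag^+] ≈ 1.9 × 10^-23 M

Ag2S(s) ⇌ 2 Ag^+(aq) + S^2-(aq)
Ksp = [Ag^+]^2[S^2-]
Precipitation begins when Q = Ksp. With [S^2-] = 4.9 × 10^-4 M:
1.7 × 10^-49 = (4.9 × 10^-4) × [Ag^+]^2
[Ag^+] = (1.7 × 10^-49 / 4.9 × 10^-4)^(1/2) = 1.9 × 10^-23 M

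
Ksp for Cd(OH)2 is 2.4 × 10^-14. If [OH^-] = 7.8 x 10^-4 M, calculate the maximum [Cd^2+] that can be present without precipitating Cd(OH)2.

3.9e-8 M

Cd(OH)2(s) ⇌ Cd^2+ + 2 OH^-
Ksp = [Cd^2+][OH^-]^2
Precipitation begins when Q = Ksp. With [OH^-] = 7.8 x 10^-4 M:
2.4 × 10^-14 = (7.8 x 10^-4)^2 × [Cd^2+]
[Cd^2+] = (2.4 × 10^-14 / 6.08 x 10^-7) = 3.9 × 10^-8 M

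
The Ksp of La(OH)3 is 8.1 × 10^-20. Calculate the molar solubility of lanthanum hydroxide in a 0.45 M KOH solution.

La(OH)3(s) ⇌ La^3+(aq) + 3 OH^-(aq)
Ksp = [La^3+][OH^-]^3
Let s = moles of La(OH)3 that dissolve per litre. [La^3+] = s, [OH^-] = 0.45 + 3s ≈ 0.45 (common-ion effect: OH^- is already 0.45 M).
Ksp ≈ s × (0.45)^3
s = 8.9 x 10^-19 M
Check: 3s = 2.7 x 10^-18 ≪ 0.45, so the approximation is valid.

s = 8.9 × 10^-19 M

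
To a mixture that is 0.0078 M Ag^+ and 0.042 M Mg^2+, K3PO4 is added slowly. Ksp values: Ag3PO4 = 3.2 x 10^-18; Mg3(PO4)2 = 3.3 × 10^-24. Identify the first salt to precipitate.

Precipitation of each salt starts when its ion product equals its Ksp.
For Ag3PO4: 3.2 x 10^-18 = (0.0078)^3 × [PO4^3-]  ⇒  [PO4^3-] = 6.7 × 10^-12 M.
For Mg3(PO4)2: 3.3 × 10^-24 = (0.042)^3 × [PO4^3-]^2  ⇒  [PO4^3-] = 2.1 × 10^-10 M.
The salt with the lower threshold [PO4^3-] precipitates first: Ag3PO4.

Ag3PO4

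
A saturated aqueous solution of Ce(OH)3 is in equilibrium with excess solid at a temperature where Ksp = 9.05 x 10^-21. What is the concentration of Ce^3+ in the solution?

[Ce^3+] = 4.28 × 10^-6 M

Ce(OH)3(s) ⇌ Ce^3+ + 3 OH^-
Ksp = [Ce^3+][OH^-]^3
With molar solubility s: [Ce^3+] = s, [OH^-] = 3s.
Ksp = s(3s)^3 = 27s^4
s = (9.05 x 10^-21 / 27)^(1/4) = 4.279 × 10^-6 M
[Ce^3+] = s = 4.28 x 10^-6 M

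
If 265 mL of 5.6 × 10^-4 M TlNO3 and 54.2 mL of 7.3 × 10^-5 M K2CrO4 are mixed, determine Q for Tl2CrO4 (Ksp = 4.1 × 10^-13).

2.7e-12

Total volume = 265 + 54.2 = 319.2 mL.
[Tl^+] = 5.6 × 10^-4 × (265/319.2) = 4.65 × 10^-4 M
[CrO4^2-] = 7.3 x 10^-5 × (54.2/319.2) = 1.24 × 10^-5 M
Tl2CrO4(s) <=> 2 Tl^+(aq) + CrO4^2-(aq), so Q = [Tl^+]^2[CrO4^2-]
Q = (4.65 × 10^-4)^2(1.24 × 10^-5) = 2.7 x 10^-12
Q > Ksp, so Tl2CrO4 will precipitate.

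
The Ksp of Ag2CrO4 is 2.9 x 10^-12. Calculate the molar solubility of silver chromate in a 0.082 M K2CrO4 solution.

Ag2CrO4(s) ⇌ 2 Ag^+ + CrO4^2-
Ksp = [Ag^+]^2[CrO4^2-]
Let s = moles of Ag2CrO4 that dissolve per litre. [Ag^+] = 2s, [CrO4^2-] = 0.082 + s ≈ 0.082 (Ksp is small, so little additional dissolves).
Ksp ≈ (2s)^2 × 0.082
s = 3.0 x 10^-6 M
Check: s = 3.0 × 10^-6 ≪ 0.082, so the approximation is valid.

3.0 x 10^-6 M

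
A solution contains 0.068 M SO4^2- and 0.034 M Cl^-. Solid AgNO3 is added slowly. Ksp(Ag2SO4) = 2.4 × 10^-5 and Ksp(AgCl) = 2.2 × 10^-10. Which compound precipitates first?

AgCl

Precipitation of each salt starts when its ion product equals its Ksp.
For Ag2SO4: 2.4 × 10^-5 = 0.068 × [Ag^+]^2  ⇒  [Ag^+] = 1.9 x 10^-2 M.
For AgCl: 2.2 × 10^-10 = 0.034 × [Ag^+]  ⇒  [Ag^+] = 6.5 x 10^-9 M.
The salt with the lower threshold [Ag^+] precipitates first: AgCl.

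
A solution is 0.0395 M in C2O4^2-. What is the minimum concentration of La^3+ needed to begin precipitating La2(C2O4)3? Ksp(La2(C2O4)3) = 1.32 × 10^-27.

La2(C2O4)3(s) ⇌ 2 La^3+(aq) + 3 C2O4^2-(aq)
Ksp = [La^3+]^2[C2O4^2-]^3
Precipitation begins when Q = Ksp. With [C2O4^2-] = 0.0395 M:
1.32 × 10^-27 = (0.0395)^3 × [La^3+]^2
[La^3+] = (1.32 × 10^-27 / 6.163 × 10^-5)^(1/2) = 4.63 × 10^-12 M

[La^3+] = 4.63e-12 M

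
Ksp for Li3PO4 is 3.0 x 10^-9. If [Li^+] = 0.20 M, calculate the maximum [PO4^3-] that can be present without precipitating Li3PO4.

3.8 x 10^-7 M

Li3PO4(s) <=> 3 Li^+(aq) + PO4^3-(aq)
Ksp = [Li^+]^3[PO4^3-]
Precipitation begins when Q = Ksp. With [Li^+] = 0.20 M:
3.0 x 10^-9 = (0.20)^3 × [PO4^3-]
[PO4^3-] = (3.0 x 10^-9 / 8.00 × 10^-3) = 3.8 × 10^-7 M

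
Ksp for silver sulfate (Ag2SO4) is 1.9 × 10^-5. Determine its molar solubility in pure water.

Ag2SO4(s) <=> 2 Ag^+ + SO4^2-
Ksp = [Ag^+]^2[SO4^2-]
If s mol/L of Ag2SO4 dissolves, [Ag^+] = 2s and [SO4^2-] = s.
So Ksp = (2s)^2 × s = 4s^3
Solving, s = (1.9 × 10^-5/4)^(1/3) = 1.7 × 10^-2 M

s = 1.7 x 10^-2 M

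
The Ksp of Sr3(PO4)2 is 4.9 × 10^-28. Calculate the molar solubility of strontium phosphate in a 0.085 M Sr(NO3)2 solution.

Sr3(PO4)2(s) ⇌ 3 Sr^2+(aq) + 2 PO4^3-(aq)
Ksp = [Sr^2+]^3[PO4^3-]^2
Let s = moles of Sr3(PO4)2 that dissolve per litre. [Sr^2+] = 0.085 + 3s ≈ 0.085, [PO4^3-] = 2s (Ksp is small, so little additional dissolves).
Ksp ≈ (0.085)^3 × (2s)^2
s = 4.5 × 10^-13 M
Check: 3s = 1.3 x 10^-12 ≪ 0.085, so the approximation is valid.

s ≈ 4.5 × 10^-13 M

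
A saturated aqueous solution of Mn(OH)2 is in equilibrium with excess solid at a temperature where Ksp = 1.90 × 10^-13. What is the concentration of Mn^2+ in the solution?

[Mn^2+] ≈ 3.62 × 10^-5 M

Mn(OH)2(s) <=> Mn^2+(aq) + 2 OH^-(aq)
Ksp = [Mn^2+][OH^-]^2
Let s = molar solubility. Then [Mn^2+] = s and [OH^-] = 2s.
Ksp = s(2s)^2 = 4s^3
s = (1.90 × 10^-13 / 4)^(1/3) = 3.622 × 10^-5 M
[Mn^2+] = s = 3.62 × 10^-5 M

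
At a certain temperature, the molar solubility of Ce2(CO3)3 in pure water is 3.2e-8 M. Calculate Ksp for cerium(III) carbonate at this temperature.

Ce2(CO3)3(s) <=> 2 Ce^3+(aq) + 3 CO3^2-(aq)
Let s = molar solubility. Then [Ce^3+] = 2s and [CO3^2-] = 3s.
Ksp = [Ce^3+]^2[CO3^2-]^3
Ksp = (2s)^2(3s)^3 = 108s^5
With s = 3.2 × 10^-8: Ksp = 3.6 × 10^-36

Ksp ≈ 3.6 x 10^-36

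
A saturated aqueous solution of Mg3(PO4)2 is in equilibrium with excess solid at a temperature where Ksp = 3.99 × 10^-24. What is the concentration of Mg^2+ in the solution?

2.46 × 10^-5 M

Mg3(PO4)2(s) ⇌ 3 Mg^2+ + 2 PO4^3-
Ksp = [Mg^2+]^3[PO4^3-]^2
For each mole of Mg3(PO4)2 that dissolves: [Mg^2+] = 3s, [PO4^3-] = 2s.
Substituting: Ksp = (3s)^3(2s)^2 = 108s^5
s = (3.99 × 10^-24 / 108)^(1/5) = 8.194 × 10^-6 M
[Mg^2+] = 3s = 2.46 × 10^-5 M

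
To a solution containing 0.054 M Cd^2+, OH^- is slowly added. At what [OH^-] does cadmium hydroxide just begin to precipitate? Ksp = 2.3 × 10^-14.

6.5e-7 M

Cd(OH)2(s) ⇌ Cd^2+(aq) + 2 OH^-(aq)
Ksp = [Cd^2+][OH^-]^2
Precipitation begins when Q = Ksp. With [Cd^2+] = 0.054 M:
2.3 × 10^-14 = (0.054) × [OH^-]^2
[OH^-] = (2.3 × 10^-14 / 5.4 × 10^-2)^(1/2) = 6.5 × 10^-7 M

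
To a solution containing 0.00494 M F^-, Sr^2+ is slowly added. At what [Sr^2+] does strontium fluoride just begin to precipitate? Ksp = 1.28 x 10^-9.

SrF2(s) ⇌ Sr^2+ + 2 F^-
Ksp = [Sr^2+][F^-]^2
Precipitation begins when Q = Ksp. With [F^-] = 0.00494 M:
1.28 x 10^-9 = (0.00494)^2 × [Sr^2+]
[Sr^2+] = (1.28 x 10^-9 / 2.440 × 10^-5) = 5.25 × 10^-5 M

[Sr^2+] = 5.25e-5 M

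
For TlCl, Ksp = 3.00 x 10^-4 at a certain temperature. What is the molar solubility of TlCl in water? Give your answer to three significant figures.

s = 1.73 × 10^-2 M

TlCl(s) <=> Tl^+ + Cl^-
Ksp = [Tl^+][Cl^-]
For each mole of TlCl that dissolves: [Tl^+] = s, [Cl^-] = s.
Ksp = s × s = s^2
s = (3.00 x 10^-4)^(1/2) = 1.73 × 10^-2 M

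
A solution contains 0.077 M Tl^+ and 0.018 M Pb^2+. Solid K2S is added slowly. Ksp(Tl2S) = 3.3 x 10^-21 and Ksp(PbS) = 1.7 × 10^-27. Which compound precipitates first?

Precipitation of each salt starts when its ion product equals its Ksp.
For Tl2S: 3.3 x 10^-21 = (0.077)^2 × [S^2-]  ⇒  [S^2-] = 5.6 × 10^-19 M.
For PbS: 1.7 × 10^-27 = 0.018 × [S^2-]  ⇒  [S^2-] = 9.4 × 10^-26 M.
The salt with the lower threshold [S^2-] precipitates first: PbS.

PbS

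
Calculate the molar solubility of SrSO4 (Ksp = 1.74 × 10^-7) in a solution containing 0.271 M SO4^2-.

s ≈ 6.42e-7 M

SrSO4(s) ⇌ Sr^2+ + SO4^2-
Ksp = [Sr^2+][SO4^2-]
Let s = moles of SrSO4 that dissolve per litre. [Sr^2+] = s, [SO4^2-] = 0.271 + s ≈ 0.271 (since the SO4^2- already present dominates).
Ksp ≈ s × 0.271
s = 6.42 × 10^-7 M
Check: s = 6.4 × 10^-7 ≪ 0.271, so the approximation is valid.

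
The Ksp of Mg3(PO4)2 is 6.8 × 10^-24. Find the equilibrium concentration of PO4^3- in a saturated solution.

1.8e-5 M

Mg3(PO4)2(s) ⇌ 3 Mg^2+ + 2 PO4^3-
Ksp = [Mg^2+]^3[PO4^3-]^2
Let s = molar solubility. Then [Mg^2+] = 3s and [PO4^3-] = 2s.
Ksp = (3s)^3(2s)^2 = 108s^5
Solving, s = (6.8 × 10^-24/108)^(1/5) = 9.12 × 10^-6 M
[PO4^3-] = 2s = 1.8 × 10^-5 M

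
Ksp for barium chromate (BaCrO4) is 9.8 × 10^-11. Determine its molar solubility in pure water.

s ≈ 9.9 × 10^-6 M

BaCrO4(s) ⇌ Ba^2+(aq) + CrO4^2-(aq)
Ksp = [Ba^2+][CrO4^2-]
If s mol/L of BaCrO4 dissolves, [Ba^2+] = s and [CrO4^2-] = s.
Ksp = s^2
s = (9.8 × 10^-11)^(1/2) = 9.9 × 10^-6 M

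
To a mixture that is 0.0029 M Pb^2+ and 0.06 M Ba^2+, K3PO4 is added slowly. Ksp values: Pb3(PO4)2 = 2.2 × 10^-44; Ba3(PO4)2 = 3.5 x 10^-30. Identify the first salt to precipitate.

Precipitation of each salt starts when its ion product equals its Ksp.
For Pb3(PO4)2: 2.2 × 10^-44 = (0.0029)^3 × [PO4^3-]^2  ⇒  [PO4^3-] = 9.5 x 10^-19 M.
For Ba3(PO4)2: 3.5 x 10^-30 = (0.06)^3 × [PO4^3-]^2  ⇒  [PO4^3-] = 1.3 × 10^-13 M.
The salt with the lower threshold [PO4^3-] precipitates first: Pb3(PO4)2.

Pb3(PO4)2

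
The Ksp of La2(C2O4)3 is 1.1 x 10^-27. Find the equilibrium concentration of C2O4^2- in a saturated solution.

4.8 × 10^-6 M

La2(C2O4)3(s) <=> 2 La^3+ + 3 C2O4^2-
Ksp = [La^3+]^2[C2O4^2-]^3
If s mol/L of La2(C2O4)3 dissolves, [La^3+] = 2s and [C2O4^2-] = 3s.
So Ksp = (2s)^2 × (3s)^3 = 108s^5
Solving, s = (1.1 x 10^-27/108)^(1/5) = 1.59 x 10^-6 M
[C2O4^2-] = 3s = 4.8 x 10^-6 M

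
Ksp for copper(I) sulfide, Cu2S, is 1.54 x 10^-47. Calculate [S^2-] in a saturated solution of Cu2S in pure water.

[S^2-] ≈ 1.57e-16 M

Cu2S(s) ⇌ 2 Cu^+(aq) + S^2-(aq)
Ksp = [Cu^+]^2[S^2-]
For each mole of Cu2S that dissolves: [Cu^+] = 2s, [S^2-] = s.
Substituting: Ksp = (2s)^2s = 4s^3
s = (1.54 x 10^-47 / 4)^(1/3) = 1.567 x 10^-16 M
[S^2-] = s = 1.57 × 10^-16 M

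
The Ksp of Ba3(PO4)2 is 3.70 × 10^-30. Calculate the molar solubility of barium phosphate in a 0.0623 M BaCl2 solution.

6.18 x 10^-14 M

Ba3(PO4)2(s) ⇌ 3 Ba^2+ + 2 PO4^3-
Ksp = [Ba^2+]^3[PO4^3-]^2
If s mol/L dissolves here, [Ba^2+] = 0.0623 + 3s ≈ 0.0623, [PO4^3-] = 2s (since Ba^2+ from BaCl2 dominates).
Ksp ≈ (0.0623)^3 × (2s)^2
s = 6.18 x 10^-14 M
Check: 3s = 1.9 x 10^-13 ≪ 0.0623, so the approximation is valid.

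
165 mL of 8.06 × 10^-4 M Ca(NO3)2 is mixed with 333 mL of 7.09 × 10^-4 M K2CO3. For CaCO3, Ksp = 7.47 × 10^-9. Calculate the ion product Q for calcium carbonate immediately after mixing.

Q ≈ 1.27e-7

Total volume = 165 + 333 = 498 mL.
[Ca^2+] = 8.06 x 10^-4 × (165/498) = 2.670 x 10^-4 M
[CO3^2-] = 7.09 × 10^-4 × (333/498) = 4.741 x 10^-4 M
CaCO3(s) ⇌ Ca^2+ + CO3^2-, so Q = [Ca^2+][CO3^2-]
Q = (2.670 × 10^-4)(4.741 × 10^-4) = 1.27 × 10^-7
Q > Ksp, so CaCO3 will precipitate.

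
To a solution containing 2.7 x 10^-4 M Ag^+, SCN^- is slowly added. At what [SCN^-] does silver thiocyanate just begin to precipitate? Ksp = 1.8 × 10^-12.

[SCN^-] ≈ 6.7 × 10^-9 M

AgSCN(s) ⇌ Ag^+ + SCN^-
Ksp = [Ag^+][SCN^-]
Precipitation begins when Q = Ksp. With [Ag^+] = 2.7 x 10^-4 M:
1.8 × 10^-12 = (2.7 x 10^-4) × [SCN^-]
[SCN^-] = (1.8 × 10^-12 / 2.7 × 10^-4) = 6.7 × 10^-9 M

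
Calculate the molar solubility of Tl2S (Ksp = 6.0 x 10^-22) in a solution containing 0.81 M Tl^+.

s = 9.1e-22 M

Tl2S(s) <=> 2 Tl^+ + S^2-
Ksp = [Tl^+]^2[S^2-]
If s mol/L dissolves here, [Tl^+] = 0.81 + 2s ≈ 0.81, [S^2-] = s (Ksp is small, so little additional dissolves).
Ksp ≈ (0.81)^2 × s
s = 9.1 × 10^-22 M
Check: 2s = 1.8 x 10^-21 ≪ 0.81, so the approximation is valid.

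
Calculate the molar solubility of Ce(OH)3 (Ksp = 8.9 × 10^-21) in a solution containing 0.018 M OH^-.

s ≈ 1.5 x 10^-15 M

Ce(OH)3(s) ⇌ Ce^3+ + 3 OH^-
Ksp = [Ce^3+][OH^-]^3
Let s be the molar solubility in this solution. [Ce^3+] = s, [OH^-] = 0.018 + 3s ≈ 0.018 (common-ion effect: OH^- is already 0.018 M).
Ksp ≈ s × (0.018)^3
s = 1.5 × 10^-15 M
Check: 3s = 4.6 × 10^-15 ≪ 0.018, so the approximation is valid.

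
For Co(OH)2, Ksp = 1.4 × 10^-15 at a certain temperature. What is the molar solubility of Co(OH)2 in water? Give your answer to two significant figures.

Co(OH)2(s) <=> Co^2+(aq) + 2 OH^-(aq)
Ksp = [Co^2+][OH^-]^2
With molar solubility s: [Co^2+] = s, [OH^-] = 2s.
Ksp = s(2s)^2 = 4s^3
s = (1.4 × 10^-15 / 4)^(1/3) = 7.0 x 10^-6 M

s = 7.0 x 10^-6 M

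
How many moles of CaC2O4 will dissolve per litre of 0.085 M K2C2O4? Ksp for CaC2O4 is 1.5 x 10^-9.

CaC2O4(s) <=> Ca^2+ + C2O4^2-
Ksp = [Ca^2+][C2O4^2-]
If s mol/L dissolves here, [Ca^2+] = s, [C2O4^2-] = 0.085 + s ≈ 0.085 (Ksp is small, so little additional dissolves).
Ksp ≈ s × 0.085
s = 1.8 × 10^-8 M
Check: s = 1.8 x 10^-8 ≪ 0.085, so the approximation is valid.

s = 1.8 × 10^-8 M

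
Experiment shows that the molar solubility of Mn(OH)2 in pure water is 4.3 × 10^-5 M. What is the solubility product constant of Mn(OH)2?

Mn(OH)2(s) <=> Mn^2+ + 2 OH^-
For each mole of Mn(OH)2 that dissolves: [Mn^2+] = s, [OH^-] = 2s.
Ksp = [Mn^2+][OH^-]^2
Substituting: Ksp = s(2s)^2 = 4s^3
Ksp = 4 × (4.3 x 10^-5)^3 = 3.2 × 10^-13

Ksp ≈ 3.2 x 10^-13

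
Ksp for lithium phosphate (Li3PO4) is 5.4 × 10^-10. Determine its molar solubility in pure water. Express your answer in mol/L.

s = 2.1e-3 M

Li3PO4(s) ⇌ 3 Li^+ + PO4^3-
Ksp = [Li^+]^3[PO4^3-]
With molar solubility s: [Li^+] = 3s, [PO4^3-] = s.
Ksp = (3s)^3s = 27s^4
s^4 = 5.4 × 10^-10 / 27, so s = 2.1 × 10^-3 M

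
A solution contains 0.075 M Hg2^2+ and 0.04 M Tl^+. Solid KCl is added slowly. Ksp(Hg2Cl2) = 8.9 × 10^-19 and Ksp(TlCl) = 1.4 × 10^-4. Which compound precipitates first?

Each salt begins to precipitate when Q = Ksp, i.e. when [Cl^-] reaches its threshold.
For Hg2Cl2: 8.9 × 10^-19 = 0.075 × [Cl^-]^2  ⇒  [Cl^-] = 3.4 x 10^-9 M.
For TlCl: 1.4 × 10^-4 = 0.04 × [Cl^-]  ⇒  [Cl^-] = 3.5 x 10^-3 M.
The salt with the lower threshold [Cl^-] precipitates first: Hg2Cl2.

Hg2Cl2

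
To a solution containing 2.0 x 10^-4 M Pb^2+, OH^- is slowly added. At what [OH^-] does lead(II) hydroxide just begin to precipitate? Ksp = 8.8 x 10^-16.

Pb(OH)2(s) <=> Pb^2+ + 2 OH^-
Ksp = [Pb^2+][OH^-]^2
Precipitation begins when Q = Ksp. With [Pb^2+] = 2.0 x 10^-4 M:
8.8 x 10^-16 = (2.0 x 10^-4) × [OH^-]^2
[OH^-] = (8.8 x 10^-16 / 2.0 x 10^-4)^(1/2) = 2.1 x 10^-6 M

[OH^-] = 2.1 × 10^-6 M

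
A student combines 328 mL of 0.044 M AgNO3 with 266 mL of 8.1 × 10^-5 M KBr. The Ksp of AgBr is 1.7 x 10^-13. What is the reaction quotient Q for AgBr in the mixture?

Total volume = 328 + 266 = 594 mL.
[Ag^+] = 4.4 x 10^-2 × (328/594) = 2.43 × 10^-2 M
[Br^-] = 8.1 × 10^-5 × (266/594) = 3.63 x 10^-5 M
AgBr(s) <=> Ag^+(aq) + Br^-(aq), so Q = [Ag^+][Br^-]
Q = (2.43 × 10^-2)(3.63 × 10^-5) = 8.8 × 10^-7
Q > Ksp, so AgBr will precipitate.

8.8 × 10^-7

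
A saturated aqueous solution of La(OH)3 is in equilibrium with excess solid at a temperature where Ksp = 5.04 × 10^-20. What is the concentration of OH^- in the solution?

[OH^-] ≈ 1.97e-5 M

La(OH)3(s) ⇌ La^3+ + 3 OH^-
Ksp = [La^3+][OH^-]^3
If s mol/L of La(OH)3 dissolves, [La^3+] = s and [OH^-] = 3s.
So Ksp = s × (3s)^3 = 27s^4
s = (5.04 × 10^-20 / 27)^(1/4) = 6.573 x 10^-6 M
[OH^-] = 3s = 1.97 × 10^-5 M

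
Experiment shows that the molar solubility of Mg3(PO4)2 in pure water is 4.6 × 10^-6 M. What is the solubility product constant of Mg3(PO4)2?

2.2e-25

Mg3(PO4)2(s) <=> 3 Mg^2+ + 2 PO4^3-
For each mole of Mg3(PO4)2 that dissolves: [Mg^2+] = 3s, [PO4^3-] = 2s.
Ksp = [Mg^2+]^3[PO4^3-]^2
Ksp = (3s)^3(2s)^2 = 108s^5
Ksp = 108 × (4.6 × 10^-6)^5 = 2.2 x 10^-25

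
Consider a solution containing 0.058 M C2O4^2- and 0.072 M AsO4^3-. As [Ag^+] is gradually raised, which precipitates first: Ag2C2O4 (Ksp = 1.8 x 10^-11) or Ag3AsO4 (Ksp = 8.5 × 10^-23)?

Precipitation of each salt starts when its ion product equals its Ksp.
For Ag2C2O4: 1.8 x 10^-11 = 0.058 × [Ag^+]^2  ⇒  [Ag^+] = 1.8 × 10^-5 M.
For Ag3AsO4: 8.5 × 10^-23 = 0.072 × [Ag^+]^3  ⇒  [Ag^+] = 1.1 × 10^-7 M.
The salt with the lower threshold [Ag^+] precipitates first: Ag3AsO4.

Ag3AsO4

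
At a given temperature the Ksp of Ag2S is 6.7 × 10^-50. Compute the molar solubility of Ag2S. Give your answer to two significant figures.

s = 2.6 × 10^-17 M

Ag2S(s) ⇌ 2 Ag^+(aq) + S^2-(aq)
Ksp = [Ag^+]^2[S^2-]
With molar solubility s: [Ag^+] = 2s, [S^2-] = s.
Substituting: Ksp = (2s)^2s = 4s^3
Solving, s = (6.7 × 10^-50/4)^(1/3) = 2.6 × 10^-17 M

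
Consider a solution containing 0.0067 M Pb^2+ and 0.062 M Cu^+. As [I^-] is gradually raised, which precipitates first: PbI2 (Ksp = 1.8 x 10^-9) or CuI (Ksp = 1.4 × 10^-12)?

Each salt begins to precipitate when Q = Ksp, i.e. when [I^-] reaches its threshold.
For PbI2: 1.8 x 10^-9 = 0.0067 × [I^-]^2  ⇒  [I^-] = 5.2 × 10^-4 M.
For CuI: 1.4 × 10^-12 = 0.062 × [I^-]  ⇒  [I^-] = 2.3 x 10^-11 M.
The salt with the lower threshold [I^-] precipitates first: CuI.

CuI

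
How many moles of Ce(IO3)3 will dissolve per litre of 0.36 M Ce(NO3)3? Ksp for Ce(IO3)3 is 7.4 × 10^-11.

s = 2.0e-4 M

Ce(IO3)3(s) <=> Ce^3+ + 3 IO3^-
Ksp = [Ce^3+][IO3^-]^3
Let s be the molar solubility in this solution. [Ce^3+] = 0.36 + s ≈ 0.36, [IO3^-] = 3s (common-ion effect: Ce^3+ is already 0.36 M).
Ksp ≈ 0.36 × (3s)^3
s = 2.0 x 10^-4 M
Check: s = 2.0 × 10^-4 ≪ 0.36, so the approximation is valid.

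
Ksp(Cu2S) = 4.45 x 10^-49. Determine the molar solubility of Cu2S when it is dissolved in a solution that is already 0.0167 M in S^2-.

2.58 × 10^-24 M

Cu2S(s) <=> 2 Cu^+ + S^2-
Ksp = [Cu^+]^2[S^2-]
Let s = moles of Cu2S that dissolve per litre. [Cu^+] = 2s, [S^2-] = 0.0167 + s ≈ 0.0167 (since the S^2- already present dominates).
Ksp ≈ (2s)^2 × 0.0167
s = 2.58 × 10^-24 M
Check: s = 2.6 × 10^-24 ≪ 0.0167, so the approximation is valid.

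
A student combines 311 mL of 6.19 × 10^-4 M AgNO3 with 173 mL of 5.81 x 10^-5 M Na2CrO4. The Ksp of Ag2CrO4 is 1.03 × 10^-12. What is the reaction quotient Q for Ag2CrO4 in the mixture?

Q ≈ 3.29 × 10^-12

Total volume = 311 + 173 = 484 mL.
[Ag^+] = 6.19 × 10^-4 × (311/484) = 3.977 × 10^-4 M
[CrO4^2-] = 5.81 x 10^-5 × (173/484) = 2.077 × 10^-5 M
Ag2CrO4(s) ⇌ 2 Ag^+(aq) + CrO4^2-(aq), so Q = [Ag^+]^2[CrO4^2-]
Q = (3.977 × 10^-4)^2(2.077 × 10^-5) = 3.29 × 10^-12
Q > Ksp, so Ag2CrO4 will precipitate.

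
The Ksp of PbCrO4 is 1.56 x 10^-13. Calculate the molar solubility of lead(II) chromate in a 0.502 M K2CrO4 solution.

PbCrO4(s) ⇌ Pb^2+(aq) + CrO4^2-(aq)
Ksp = [Pb^2+][CrO4^2-]
Let s be the molar solubility in this solution. [Pb^2+] = s, [CrO4^2-] = 0.502 + s ≈ 0.502 (since CrO4^2- from K2CrO4 dominates).
Ksp ≈ s × 0.502
s = 3.11 × 10^-13 M
Check: s = 3.1 x 10^-13 ≪ 0.502, so the approximation is valid.

3.11 × 10^-13 M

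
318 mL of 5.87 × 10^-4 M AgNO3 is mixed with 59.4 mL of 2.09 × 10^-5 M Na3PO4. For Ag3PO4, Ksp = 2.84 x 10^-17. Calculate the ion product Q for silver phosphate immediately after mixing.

3.98e-16

Total volume = 318 + 59.4 = 377.4 mL.
[Ag^+] = 5.87 x 10^-4 × (318/377.4) = 4.946 × 10^-4 M
[PO4^3-] = 2.09 x 10^-5 × (59.4/377.4) = 3.290 × 10^-6 M
Ag3PO4(s) ⇌ 3 Ag^+ + PO4^3-, so Q = [Ag^+]^3[PO4^3-]
Q = (4.946 × 10^-4)^3(3.290 × 10^-6) = 3.98 x 10^-16
Q > Ksp, so Ag3PO4 will precipitate.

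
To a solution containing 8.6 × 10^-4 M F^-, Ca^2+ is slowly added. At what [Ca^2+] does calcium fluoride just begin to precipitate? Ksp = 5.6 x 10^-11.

CaF2(s) ⇌ Ca^2+(aq) + 2 F^-(aq)
Ksp = [Ca^2+][F^-]^2
Precipitation begins when Q = Ksp. With [F^-] = 8.6 × 10^-4 M:
5.6 x 10^-11 = (8.6 × 10^-4)^2 × [Ca^2+]
[Ca^2+] = (5.6 x 10^-11 / 7.40 × 10^-7) = 7.6 × 10^-5 M

[Ca^2+] ≈ 7.6 × 10^-5 M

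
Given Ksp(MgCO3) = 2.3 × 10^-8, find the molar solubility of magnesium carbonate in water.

MgCO3(s) ⇌ Mg^2+(aq) + CO3^2-(aq)
Ksp = [Mg^2+][CO3^2-]
For each mole of MgCO3 that dissolves: [Mg^2+] = s, [CO3^2-] = s.
Ksp = (s)(s) = s^2
s = (2.3 × 10^-8)^(1/2) = 1.5 × 10^-4 M

1.5 × 10^-4 M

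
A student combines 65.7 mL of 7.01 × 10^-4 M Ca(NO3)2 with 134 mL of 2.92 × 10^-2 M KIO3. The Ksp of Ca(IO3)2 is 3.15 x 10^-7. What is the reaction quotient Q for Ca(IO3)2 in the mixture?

Total volume = 65.7 + 134 = 199.7 mL.
[Ca^2+] = 7.01 x 10^-4 × (65.7/199.7) = 2.306 × 10^-4 M
[IO3^-] = 2.92 x 10^-2 × (134/199.7) = 1.959 × 10^-2 M
Ca(IO3)2(s) <=> Ca^2+ + 2 IO3^-, so Q = [Ca^2+][IO3^-]^2
Q = (2.306 × 10^-4)(1.959 × 10^-2)^2 = 8.85 × 10^-8
Q < Ksp, so no precipitate of Ca(IO3)2 forms.

Q = 8.85e-8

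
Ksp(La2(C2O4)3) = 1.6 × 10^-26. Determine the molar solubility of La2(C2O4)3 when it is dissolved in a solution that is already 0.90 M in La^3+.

La2(C2O4)3(s) <=> 2 La^3+ + 3 C2O4^2-
Ksp = [La^3+]^2[C2O4^2-]^3
Let s = moles of La2(C2O4)3 that dissolve per litre. [La^3+] = 0.90 + 2s ≈ 0.90, [C2O4^2-] = 3s (since the La^3+ already present dominates).
Ksp ≈ (0.90)^2 × (3s)^3
s = 9.0 × 10^-10 M
Check: 2s = 1.8 × 10^-9 ≪ 0.90, so the approximation is valid.

s = 9.0e-10 M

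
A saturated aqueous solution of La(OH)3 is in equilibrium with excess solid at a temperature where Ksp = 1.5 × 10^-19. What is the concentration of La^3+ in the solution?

[La^3+] ≈ 8.6 x 10^-6 M

La(OH)3(s) <=> La^3+ + 3 OH^-
Ksp = [La^3+][OH^-]^3
For each mole of La(OH)3 that dissolves: [La^3+] = s, [OH^-] = 3s.
Substituting: Ksp = s(3s)^3 = 27s^4
Solving, s = (1.5 × 10^-19/27)^(1/4) = 8.63 x 10^-6 M
[La^3+] = s = 8.6 x 10^-6 M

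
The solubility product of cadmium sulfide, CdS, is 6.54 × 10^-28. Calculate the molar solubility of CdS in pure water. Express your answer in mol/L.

CdS(s) <=> Cd^2+ + S^2-
Ksp = [Cd^2+][S^2-]
If s mol/L of CdS dissolves, [Cd^2+] = s and [S^2-] = s.
Ksp = s^2
s = √(6.54 × 10^-28) = 2.56 x 10^-14 M

2.56e-14 M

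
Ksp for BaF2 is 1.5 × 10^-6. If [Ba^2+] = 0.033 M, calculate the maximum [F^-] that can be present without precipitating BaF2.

[F^-] = 6.7e-3 M

BaF2(s) ⇌ Ba^2+(aq) + 2 F^-(aq)
Ksp = [Ba^2+][F^-]^2
Precipitation begins when Q = Ksp. With [Ba^2+] = 0.033 M:
1.5 × 10^-6 = (0.033) × [F^-]^2
[F^-] = (1.5 × 10^-6 / 3.3 × 10^-2)^(1/2) = 6.7 × 10^-3 M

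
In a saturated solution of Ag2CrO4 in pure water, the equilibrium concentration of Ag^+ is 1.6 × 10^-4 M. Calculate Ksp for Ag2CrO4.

Ag2CrO4(s) ⇌ 2 Ag^+(aq) + CrO4^2-(aq)
Stoichiometry gives [CrO4^2-] = (1/2)[Ag^+] = 8.00 × 10^-5 M.
Ksp = [Ag^+]^2[CrO4^2-]
Ksp = (1.6 x 10^-4)^2 × 8.00 × 10^-5 = 2.0 × 10^-12

Ksp = 2.0e-12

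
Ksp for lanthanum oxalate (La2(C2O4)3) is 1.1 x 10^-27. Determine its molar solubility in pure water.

La2(C2O4)3(s) ⇌ 2 La^3+ + 3 C2O4^2-
Ksp = [La^3+]^2[C2O4^2-]^3
If s mol/L of La2(C2O4)3 dissolves, [La^3+] = 2s and [C2O4^2-] = 3s.
Substituting: Ksp = (2s)^2(3s)^3 = 108s^5
s = (1.1 x 10^-27 / 108)^(1/5) = 1.6 x 10^-6 M

s ≈ 1.6e-6 M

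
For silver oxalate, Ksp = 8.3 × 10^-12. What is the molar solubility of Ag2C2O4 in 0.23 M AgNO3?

1.6 × 10^-10 M

Ag2C2O4(s) <=> 2 Ag^+(aq) + C2O4^2-(aq)
Ksp = [Ag^+]^2[C2O4^2-]
Let s = moles of Ag2C2O4 that dissolve per litre. [Ag^+] = 0.23 + 2s ≈ 0.23, [C2O4^2-] = s (since Ag^+ from AgNO3 dominates).
Ksp ≈ (0.23)^2 × s
s = 1.6 × 10^-10 M
Check: 2s = 3.1 × 10^-10 ≪ 0.23, so the approximation is valid.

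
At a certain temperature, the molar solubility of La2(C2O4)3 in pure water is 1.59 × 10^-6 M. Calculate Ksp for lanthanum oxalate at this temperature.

1.10 x 10^-27

La2(C2O4)3(s) ⇌ 2 La^3+(aq) + 3 C2O4^2-(aq)
If s mol/L of La2(C2O4)3 dissolves, [La^3+] = 2s and [C2O4^2-] = 3s.
Ksp = [La^3+]^2[C2O4^2-]^3
Ksp = (2s)^2(3s)^3 = 108s^5
With s = 1.59 × 10^-6: Ksp = 1.10 x 10^-27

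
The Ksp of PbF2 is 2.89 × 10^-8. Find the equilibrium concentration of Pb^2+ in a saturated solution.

[Pb^2+] = 1.93 × 10^-3 M

PbF2(s) <=> Pb^2+(aq) + 2 F^-(aq)
Ksp = [Pb^2+][F^-]^2
If s mol/L of PbF2 dissolves, [Pb^2+] = s and [F^-] = 2s.
So Ksp = s × (2s)^2 = 4s^3
s^3 = 2.89 × 10^-8 / 4, so s = 1.933 x 10^-3 M
[Pb^2+] = s = 1.93 × 10^-3 M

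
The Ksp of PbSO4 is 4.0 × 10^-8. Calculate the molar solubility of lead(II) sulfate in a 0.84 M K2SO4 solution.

4.8 × 10^-8 M

PbSO4(s) ⇌ Pb^2+ + SO4^2-
Ksp = [Pb^2+][SO4^2-]
If s mol/L dissolves here, [Pb^2+] = s, [SO4^2-] = 0.84 + s ≈ 0.84 (Ksp is small, so little additional dissolves).
Ksp ≈ s × 0.84
s = 4.8 × 10^-8 M
Check: s = 4.8 x 10^-8 ≪ 0.84, so the approximation is valid.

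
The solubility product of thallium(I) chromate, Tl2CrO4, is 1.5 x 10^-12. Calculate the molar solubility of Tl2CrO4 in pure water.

Tl2CrO4(s) <=> 2 Tl^+ + CrO4^2-
Ksp = [Tl^+]^2[CrO4^2-]
For each mole of Tl2CrO4 that dissolves: [Tl^+] = 2s, [CrO4^2-] = s.
Ksp = (2s)^2s = 4s^3
Solving, s = (1.5 x 10^-12/4)^(1/3) = 7.2 × 10^-5 M

7.2 x 10^-5 M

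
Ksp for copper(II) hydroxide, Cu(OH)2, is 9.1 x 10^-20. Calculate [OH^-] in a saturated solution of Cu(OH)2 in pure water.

Cu(OH)2(s) <=> Cu^2+ + 2 OH^-
Ksp = [Cu^2+][OH^-]^2
For each mole of Cu(OH)2 that dissolves: [Cu^2+] = s, [OH^-] = 2s.
Substituting: Ksp = s(2s)^2 = 4s^3
s = (9.1 x 10^-20 / 4)^(1/3) = 2.83 x 10^-7 M
[OH^-] = 2s = 5.7 × 10^-7 M

5.7 x 10^-7 M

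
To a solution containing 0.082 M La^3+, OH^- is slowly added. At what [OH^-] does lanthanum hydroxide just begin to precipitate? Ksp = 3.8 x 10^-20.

[OH^-] = 7.7 × 10^-7 M

La(OH)3(s) ⇌ La^3+(aq) + 3 OH^-(aq)
Ksp = [La^3+][OH^-]^3
Precipitation begins when Q = Ksp. With [La^3+] = 0.082 M:
3.8 x 10^-20 = (0.082) × [OH^-]^3
[OH^-] = (3.8 x 10^-20 / 8.2 × 10^-2)^(1/3) = 7.7 × 10^-7 M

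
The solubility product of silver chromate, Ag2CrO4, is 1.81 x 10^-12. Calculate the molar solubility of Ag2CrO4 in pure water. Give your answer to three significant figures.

s ≈ 7.68e-5 M

Ag2CrO4(s) ⇌ 2 Ag^+(aq) + CrO4^2-(aq)
Ksp = [Ag^+]^2[CrO4^2-]
With molar solubility s: [Ag^+] = 2s, [CrO4^2-] = s.
Ksp = (2s)^2s = 4s^3
Solving, s = (1.81 x 10^-12/4)^(1/3) = 7.68 x 10^-5 M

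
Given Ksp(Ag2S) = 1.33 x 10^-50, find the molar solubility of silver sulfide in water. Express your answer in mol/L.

Ag2S(s) ⇌ 2 Ag^+(aq) + S^2-(aq)
Ksp = [Ag^+]^2[S^2-]
Let s = molar solubility. Then [Ag^+] = 2s and [S^2-] = s.
So Ksp = (2s)^2 × s = 4s^3
s^3 = 1.33 x 10^-50 / 4, so s = 1.49 × 10^-17 M

1.49e-17 M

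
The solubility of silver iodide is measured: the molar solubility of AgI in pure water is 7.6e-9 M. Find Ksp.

Ksp ≈ 5.8e-17

AgI(s) ⇌ Ag^+(aq) + I^-(aq)
For each mole of AgI that dissolves: [Ag^+] = s, [I^-] = s.
Ksp = [Ag^+][I^-]
Ksp = (s)(s) = s^2
With s = 7.6 × 10^-9: Ksp = 5.8 x 10^-17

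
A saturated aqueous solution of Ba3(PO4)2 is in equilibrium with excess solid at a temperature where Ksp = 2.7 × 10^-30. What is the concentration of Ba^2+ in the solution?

[Ba^2+] = 1.4 × 10^-6 M

Ba3(PO4)2(s) ⇌ 3 Ba^2+ + 2 PO4^3-
Ksp = [Ba^2+]^3[PO4^3-]^2
If s mol/L of Ba3(PO4)2 dissolves, [Ba^2+] = 3s and [PO4^3-] = 2s.
Substituting: Ksp = (3s)^3(2s)^2 = 108s^5
s^5 = 2.7 × 10^-30 / 108, so s = 4.78 × 10^-7 M
[Ba^2+] = 3s = 1.4 x 10^-6 M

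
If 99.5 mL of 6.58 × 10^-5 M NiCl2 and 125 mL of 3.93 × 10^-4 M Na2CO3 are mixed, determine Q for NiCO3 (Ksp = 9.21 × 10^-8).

Q ≈ 6.38e-9

Total volume = 99.5 + 125 = 224.5 mL.
[Ni^2+] = 6.58 × 10^-5 × (99.5/224.5) = 2.916 × 10^-5 M
[CO3^2-] = 3.93 x 10^-4 × (125/224.5) = 2.188 × 10^-4 M
NiCO3(s) ⇌ Ni^2+ + CO3^2-, so Q = [Ni^2+][CO3^2-]
Q = (2.916 × 10^-5)(2.188 × 10^-4) = 6.38 × 10^-9
Q < Ksp, so no precipitate of NiCO3 forms.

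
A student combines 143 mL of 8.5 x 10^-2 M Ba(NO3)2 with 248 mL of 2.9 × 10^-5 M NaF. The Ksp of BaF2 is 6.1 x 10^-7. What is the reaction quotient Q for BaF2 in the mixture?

Total volume = 143 + 248 = 391 mL.
[Ba^2+] = 8.5 × 10^-2 × (143/391) = 3.11 x 10^-2 M
[F^-] = 2.9 × 10^-5 × (248/391) = 1.84 × 10^-5 M
BaF2(s) ⇌ Ba^2+(aq) + 2 F^-(aq), so Q = [Ba^2+][F^-]^2
Q = (3.11 x 10^-2)(1.84 × 10^-5)^2 = 1.1 x 10^-11
Q < Ksp, so no precipitate of BaF2 forms.

Q = 1.1 × 10^-11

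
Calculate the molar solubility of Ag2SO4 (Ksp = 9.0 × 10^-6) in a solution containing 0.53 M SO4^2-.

Ag2SO4(s) ⇌ 2 Ag^+(aq) + SO4^2-(aq)
Ksp = [Ag^+]^2[SO4^2-]
Let s be the molar solubility in this solution. [Ag^+] = 2s, [SO4^2-] = 0.53 + s ≈ 0.53 (since the SO4^2- already present dominates).
Ksp ≈ (2s)^2 × 0.53
s = 2.1 x 10^-3 M
Check: s = 2.1 x 10^-3 ≪ 0.53, so the approximation is valid.

2.1e-3 M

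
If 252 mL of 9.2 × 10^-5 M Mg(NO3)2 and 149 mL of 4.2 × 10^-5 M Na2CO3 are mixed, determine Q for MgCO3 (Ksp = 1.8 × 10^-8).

Total volume = 252 + 149 = 401 mL.
[Mg^2+] = 9.2 x 10^-5 × (252/401) = 5.78 × 10^-5 M
[CO3^2-] = 4.2 × 10^-5 × (149/401) = 1.56 × 10^-5 M
MgCO3(s) ⇌ Mg^2+(aq) + CO3^2-(aq), so Q = [Mg^2+][CO3^2-]
Q = (5.78 × 10^-5)(1.56 x 10^-5) = 9.0 × 10^-10
Q < Ksp, so no precipitate of MgCO3 forms.

9.0e-10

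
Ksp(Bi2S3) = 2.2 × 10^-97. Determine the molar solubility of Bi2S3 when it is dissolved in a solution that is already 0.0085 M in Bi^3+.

Bi2S3(s) ⇌ 2 Bi^3+ + 3 S^2-
Ksp = [Bi^3+]^2[S^2-]^3
Let s = moles of Bi2S3 that dissolve per litre. [Bi^3+] = 0.0085 + 2s ≈ 0.0085, [S^2-] = 3s (Ksp is small, so little additional dissolves).
Ksp ≈ (0.0085)^2 × (3s)^3
s = 4.8 x 10^-32 M
Check: 2s = 9.7 x 10^-32 ≪ 0.0085, so the approximation is valid.

4.8 × 10^-32 M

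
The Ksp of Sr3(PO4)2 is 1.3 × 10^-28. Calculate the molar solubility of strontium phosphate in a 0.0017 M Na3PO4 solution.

1.2e-8 M

Sr3(PO4)2(s) ⇌ 3 Sr^2+(aq) + 2 PO4^3-(aq)
Ksp = [Sr^2+]^3[PO4^3-]^2
Let s be the molar solubility in this solution. [Sr^2+] = 3s, [PO4^3-] = 0.0017 + 2s ≈ 0.0017 (Ksp is small, so little additional dissolves).
Ksp ≈ (3s)^3 × (0.0017)^2
s = 1.2 × 10^-8 M
Check: 2s = 2.4 × 10^-8 ≪ 0.0017, so the approximation is valid.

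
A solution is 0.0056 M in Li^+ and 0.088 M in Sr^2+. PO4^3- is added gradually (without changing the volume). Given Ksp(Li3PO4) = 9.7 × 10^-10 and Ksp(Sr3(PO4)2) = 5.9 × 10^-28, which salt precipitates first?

Precipitation of each salt starts when its ion product equals its Ksp.
For Li3PO4: 9.7 × 10^-10 = (0.0056)^3 × [PO4^3-]  ⇒  [PO4^3-] = 5.5 x 10^-3 M.
For Sr3(PO4)2: 5.9 × 10^-28 = (0.088)^3 × [PO4^3-]^2  ⇒  [PO4^3-] = 9.3 × 10^-13 M.
The salt with the lower threshold [PO4^3-] precipitates first: Sr3(PO4)2.

Sr3(PO4)2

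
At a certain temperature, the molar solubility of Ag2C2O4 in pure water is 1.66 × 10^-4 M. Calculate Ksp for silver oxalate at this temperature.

Ag2C2O4(s) <=> 2 Ag^+ + C2O4^2-
If s mol/L of Ag2C2O4 dissolves, [Ag^+] = 2s and [C2O4^2-] = s.
Ksp = [Ag^+]^2[C2O4^2-]
Substituting: Ksp = (2s)^2s = 4s^3
With s = 1.66 × 10^-4: Ksp = 1.83 × 10^-11

Ksp = 1.83e-11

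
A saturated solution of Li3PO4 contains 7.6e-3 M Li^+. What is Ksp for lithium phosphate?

Li3PO4(s) ⇌ 3 Li^+ + PO4^3-
Stoichiometry gives [PO4^3-] = (1/3)[Li^+] = 2.53 × 10^-3 M.
Ksp = [Li^+]^3[PO4^3-]
Ksp = (7.6 × 10^-3)^3 × 2.53 x 10^-3 = 1.1 x 10^-9

1.1e-9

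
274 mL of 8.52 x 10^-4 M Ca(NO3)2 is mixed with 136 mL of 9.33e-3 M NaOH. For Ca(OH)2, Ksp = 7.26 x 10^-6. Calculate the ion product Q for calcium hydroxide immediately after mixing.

Total volume = 274 + 136 = 410 mL.
[Ca^2+] = 8.52 x 10^-4 × (274/410) = 5.694 × 10^-4 M
[OH^-] = 9.33 x 10^-3 × (136/410) = 3.095 × 10^-3 M
Ca(OH)2(s) ⇌ Ca^2+ + 2 OH^-, so Q = [Ca^2+][OH^-]^2
Q = (5.694 × 10^-4)(3.095 × 10^-3)^2 = 5.45 × 10^-9
Q < Ksp, so no precipitate of Ca(OH)2 forms.

Q = 5.45 × 10^-9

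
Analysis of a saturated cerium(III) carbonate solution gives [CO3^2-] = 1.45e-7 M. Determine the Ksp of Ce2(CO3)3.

Ksp ≈ 2.85 x 10^-35

Ce2(CO3)3(s) <=> 2 Ce^3+(aq) + 3 CO3^2-(aq)
Stoichiometry gives [Ce^3+] = (2/3)[CO3^2-] = 9.667 × 10^-8 M.
Ksp = [Ce^3+]^2[CO3^2-]^3
Ksp = (9.667 × 10^-8)^2 × (1.45 × 10^-7)^3 = 2.85 × 10^-35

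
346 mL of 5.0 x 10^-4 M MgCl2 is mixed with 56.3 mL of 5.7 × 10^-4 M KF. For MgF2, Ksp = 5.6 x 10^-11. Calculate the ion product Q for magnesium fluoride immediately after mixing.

Q ≈ 2.7 × 10^-12

Total volume = 346 + 56.3 = 402.3 mL.
[Mg^2+] = 5.0 × 10^-4 × (346/402.3) = 4.30 × 10^-4 M
[F^-] = 5.7 × 10^-4 × (56.3/402.3) = 7.98 x 10^-5 M
MgF2(s) ⇌ Mg^2+ + 2 F^-, so Q = [Mg^2+][F^-]^2
Q = (4.30 × 10^-4)(7.98 × 10^-5)^2 = 2.7 x 10^-12
Q < Ksp, so no precipitate of MgF2 forms.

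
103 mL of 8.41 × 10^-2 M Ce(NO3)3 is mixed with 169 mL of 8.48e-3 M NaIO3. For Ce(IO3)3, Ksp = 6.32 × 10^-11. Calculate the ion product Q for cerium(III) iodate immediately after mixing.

Total volume = 103 + 169 = 272 mL.
[Ce^3+] = 8.41 x 10^-2 × (103/272) = 3.185 × 10^-2 M
[IO3^-] = 8.48 × 10^-3 × (169/272) = 5.269 x 10^-3 M
Ce(IO3)3(s) <=> Ce^3+ + 3 IO3^-, so Q = [Ce^3+][IO3^-]^3
Q = (3.185 × 10^-2)(5.269 × 10^-3)^3 = 4.66 x 10^-9
Q > Ksp, so Ce(IO3)3 will precipitate.

Q ≈ 4.66 × 10^-9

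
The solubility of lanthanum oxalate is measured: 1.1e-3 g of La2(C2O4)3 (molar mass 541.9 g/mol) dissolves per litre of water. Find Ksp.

3.7 × 10^-27

Molar solubility s = (1.1 x 10^-3 g/L) / (541.9 g/mol) = 2.03 × 10^-6 M.
La2(C2O4)3(s) ⇌ 2 La^3+ + 3 C2O4^2-
Let s = molar solubility. Then [La^3+] = 2s and [C2O4^2-] = 3s.
Ksp = [La^3+]^2[C2O4^2-]^3
Ksp = (2s)^2(3s)^3 = 108s^5
Ksp = 108 × (2.03 × 10^-6)^5 = 3.7 × 10^-27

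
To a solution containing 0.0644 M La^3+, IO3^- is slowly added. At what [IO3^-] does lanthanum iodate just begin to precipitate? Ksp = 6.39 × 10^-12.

[IO3^-] = 4.63 × 10^-4 M

La(IO3)3(s) <=> La^3+(aq) + 3 IO3^-(aq)
Ksp = [La^3+][IO3^-]^3
Precipitation begins when Q = Ksp. With [La^3+] = 0.0644 M:
6.39 × 10^-12 = (0.0644) × [IO3^-]^3
[IO3^-] = (6.39 × 10^-12 / 6.44 × 10^-2)^(1/3) = 4.63 x 10^-4 M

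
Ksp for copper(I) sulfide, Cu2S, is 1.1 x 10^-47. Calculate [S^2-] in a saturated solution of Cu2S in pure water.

[S^2-] = 1.4 x 10^-16 M

Cu2S(s) ⇌ 2 Cu^+(aq) + S^2-(aq)
Ksp = [Cu^+]^2[S^2-]
If s mol/L of Cu2S dissolves, [Cu^+] = 2s and [S^2-] = s.
Substituting: Ksp = (2s)^2s = 4s^3
Solving, s = (1.1 x 10^-47/4)^(1/3) = 1.40 × 10^-16 M
[S^2-] = s = 1.4 × 10^-16 M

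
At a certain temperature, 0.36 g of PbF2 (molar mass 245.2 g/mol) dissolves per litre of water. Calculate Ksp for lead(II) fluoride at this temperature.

Ksp = 1.3e-8

Molar solubility s = (3.6 x 10^-1 g/L) / (245.2 g/mol) = 1.47 x 10^-3 M.
PbF2(s) ⇌ Pb^2+(aq) + 2 F^-(aq)
With molar solubility s: [Pb^2+] = s, [F^-] = 2s.
Ksp = [Pb^2+][F^-]^2
Ksp = s(2s)^2 = 4s^3
With s = 1.47 x 10^-3: Ksp = 1.3 × 10^-8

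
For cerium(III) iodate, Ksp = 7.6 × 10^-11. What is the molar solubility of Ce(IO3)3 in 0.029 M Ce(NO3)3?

Ce(IO3)3(s) ⇌ Ce^3+(aq) + 3 IO3^-(aq)
Ksp = [Ce^3+][IO3^-]^3
Let s be the molar solubility in this solution. [Ce^3+] = 0.029 + s ≈ 0.029, [IO3^-] = 3s (common-ion effect: Ce^3+ is already 0.029 M).
Ksp ≈ 0.029 × (3s)^3
s = 4.6 × 10^-4 M
Check: s = 4.6 x 10^-4 ≪ 0.029, so the approximation is valid.

4.6e-4 M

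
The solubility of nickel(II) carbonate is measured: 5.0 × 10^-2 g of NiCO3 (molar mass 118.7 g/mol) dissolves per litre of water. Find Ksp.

Molar solubility s = (5.0 × 10^-2 g/L) / (118.7 g/mol) = 4.21 x 10^-4 M.
NiCO3(s) <=> Ni^2+(aq) + CO3^2-(aq)
Let s = molar solubility. Then [Ni^2+] = s and [CO3^2-] = s.
Ksp = [Ni^2+][CO3^2-]
Ksp = s^2
Ksp = (4.21 × 10^-4)^2 = 1.8 × 10^-7

Ksp = 1.8e-7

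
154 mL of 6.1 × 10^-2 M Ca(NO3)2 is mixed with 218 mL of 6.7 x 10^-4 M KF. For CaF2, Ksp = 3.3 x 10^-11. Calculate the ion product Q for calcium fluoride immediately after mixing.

Q ≈ 3.9 × 10^-9

Total volume = 154 + 218 = 372 mL.
[Ca^2+] = 6.1 × 10^-2 × (154/372) = 2.53 × 10^-2 M
[F^-] = 6.7 x 10^-4 × (218/372) = 3.93 x 10^-4 M
CaF2(s) ⇌ Ca^2+ + 2 F^-, so Q = [Ca^2+][F^-]^2
Q = (2.53 × 10^-2)(3.93 × 10^-4)^2 = 3.9 × 10^-9
Q > Ksp, so CaF2 will precipitate.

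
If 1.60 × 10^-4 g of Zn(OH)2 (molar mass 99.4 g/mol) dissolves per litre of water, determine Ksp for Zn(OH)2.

Molar solubility s = (1.60 x 10^-4 g/L) / (99.4 g/mol) = 1.610 × 10^-6 M.
Zn(OH)2(s) <=> Zn^2+(aq) + 2 OH^-(aq)
If s mol/L of Zn(OH)2 dissolves, [Zn^2+] = s and [OH^-] = 2s.
Ksp = [Zn^2+][OH^-]^2
So Ksp = s × (2s)^2 = 4s^3
Ksp = 4 × (1.610 × 10^-6)^3 = 1.67 x 10^-17

1.67e-17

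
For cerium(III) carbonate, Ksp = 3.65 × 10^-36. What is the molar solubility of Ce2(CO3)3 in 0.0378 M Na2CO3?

Ce2(CO3)3(s) ⇌ 2 Ce^3+ + 3 CO3^2-
Ksp = [Ce^3+]^2[CO3^2-]^3
Let s be the molar solubility in this solution. [Ce^3+] = 2s, [CO3^2-] = 0.0378 + 3s ≈ 0.0378 (common-ion effect: CO3^2- is already 0.0378 M).
Ksp ≈ (2s)^2 × (0.0378)^3
s = 1.30 × 10^-16 M
Check: 3s = 3.9 × 10^-16 ≪ 0.0378, so the approximation is valid.

s ≈ 1.30 x 10^-16 M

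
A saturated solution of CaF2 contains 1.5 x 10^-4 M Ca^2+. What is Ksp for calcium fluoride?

Ksp = 1.4 × 10^-11

CaF2(s) ⇌ Ca^2+ + 2 F^-
Stoichiometry gives [F^-] = (2/1)[Ca^2+] = 3.00 × 10^-4 M.
Ksp = [Ca^2+][F^-]^2
Ksp = 1.5 × 10^-4 × (3.00 × 10^-4)^2 = 1.4 × 10^-11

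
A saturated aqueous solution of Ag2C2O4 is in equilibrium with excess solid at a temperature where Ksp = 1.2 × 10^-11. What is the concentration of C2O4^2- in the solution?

Ag2C2O4(s) ⇌ 2 Ag^+(aq) + C2O4^2-(aq)
Ksp = [Ag^+]^2[C2O4^2-]
If s mol/L of Ag2C2O4 dissolves, [Ag^+] = 2s and [C2O4^2-] = s.
Substituting: Ksp = (2s)^2s = 4s^3
Solving, s = (1.2 × 10^-11/4)^(1/3) = 1.44 x 10^-4 M
[C2O4^2-] = s = 1.4 × 10^-4 M

[C2O4^2-] = 1.4 x 10^-4 M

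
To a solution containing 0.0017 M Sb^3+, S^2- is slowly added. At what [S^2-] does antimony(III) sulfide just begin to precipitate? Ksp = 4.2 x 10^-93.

1.1 x 10^-29 M

Sb2S3(s) ⇌ 2 Sb^3+(aq) + 3 S^2-(aq)
Ksp = [Sb^3+]^2[S^2-]^3
Precipitation begins when Q = Ksp. With [Sb^3+] = 0.0017 M:
4.2 x 10^-93 = (0.0017)^2 × [S^2-]^3
[S^2-] = (4.2 x 10^-93 / 2.89 × 10^-6)^(1/3) = 1.1 x 10^-29 M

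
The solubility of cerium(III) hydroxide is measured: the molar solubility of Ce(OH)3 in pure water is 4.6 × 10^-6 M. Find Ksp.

Ce(OH)3(s) <=> Ce^3+ + 3 OH^-
If s mol/L of Ce(OH)3 dissolves, [Ce^3+] = s and [OH^-] = 3s.
Ksp = [Ce^3+][OH^-]^3
Ksp = s(3s)^3 = 27s^4
Ksp = 27 × (4.6 × 10^-6)^4 = 1.2 x 10^-20

1.2e-20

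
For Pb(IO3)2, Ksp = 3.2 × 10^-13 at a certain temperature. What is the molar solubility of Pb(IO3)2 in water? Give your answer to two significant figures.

s ≈ 4.3 × 10^-5 M

Pb(IO3)2(s) <=> Pb^2+(aq) + 2 IO3^-(aq)
Ksp = [Pb^2+][IO3^-]^2
If s mol/L of Pb(IO3)2 dissolves, [Pb^2+] = s and [IO3^-] = 2s.
Ksp = s(2s)^2 = 4s^3
s = (3.2 × 10^-13 / 4)^(1/3) = 4.3 × 10^-5 M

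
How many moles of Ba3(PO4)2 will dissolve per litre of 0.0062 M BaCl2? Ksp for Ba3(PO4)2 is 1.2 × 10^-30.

Ba3(PO4)2(s) ⇌ 3 Ba^2+(aq) + 2 PO4^3-(aq)
Ksp = [Ba^2+]^3[PO4^3-]^2
Let s be the molar solubility in this solution. [Ba^2+] = 0.0062 + 3s ≈ 0.0062, [PO4^3-] = 2s (since Ba^2+ from BaCl2 dominates).
Ksp ≈ (0.0062)^3 × (2s)^2
s = 1.1 x 10^-12 M
Check: 3s = 3.4 × 10^-12 ≪ 0.0062, so the approximation is valid.

s ≈ 1.1 x 10^-12 M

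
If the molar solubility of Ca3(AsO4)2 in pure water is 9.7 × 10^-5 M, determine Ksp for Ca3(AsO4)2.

Ksp = 9.3e-19

Ca3(AsO4)2(s) ⇌ 3 Ca^2+ + 2 AsO4^3-
If s mol/L of Ca3(AsO4)2 dissolves, [Ca^2+] = 3s and [AsO4^3-] = 2s.
Ksp = [Ca^2+]^3[AsO4^3-]^2
Ksp = (3s)^3(2s)^2 = 108s^5
With s = 9.7 × 10^-5: Ksp = 9.3 × 10^-19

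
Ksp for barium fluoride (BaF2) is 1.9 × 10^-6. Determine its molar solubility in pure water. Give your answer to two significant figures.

7.8 × 10^-3 M

BaF2(s) ⇌ Ba^2+ + 2 F^-
Ksp = [Ba^2+][F^-]^2
With molar solubility s: [Ba^2+] = s, [F^-] = 2s.
Substituting: Ksp = s(2s)^2 = 4s^3
Solving, s = (1.9 × 10^-6/4)^(1/3) = 7.8 × 10^-3 M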